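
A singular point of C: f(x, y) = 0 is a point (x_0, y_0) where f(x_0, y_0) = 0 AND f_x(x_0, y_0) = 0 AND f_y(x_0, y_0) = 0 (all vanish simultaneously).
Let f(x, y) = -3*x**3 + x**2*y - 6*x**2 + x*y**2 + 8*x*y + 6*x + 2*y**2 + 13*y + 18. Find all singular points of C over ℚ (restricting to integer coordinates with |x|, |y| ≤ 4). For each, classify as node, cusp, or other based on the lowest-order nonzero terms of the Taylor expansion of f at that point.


Singular points: {(-1, -3)}; classification: cusp.

Compute partial derivatives:
  f_x = -9*x**2 + 2*x*y - 12*x + y**2 + 8*y + 6.
  f_y = x**2 + 2*x*y + 8*x + 4*y + 13.
Scan x_0 ∈ {−4, ..., 4}. For each x_0, f_y(x_0, y) is a polynomial in y; find its integer roots y ∈ {−4, ..., 4}, then test f_x and f at those candidates.
  x = -4: f_y(-4, y) = -4*y - 3; no integer root y with |y| ≤ 4.
  x = -3: f_y(-3, y) = -2*y - 2; vanishes at y ∈ {-1}. (-3, -1): f_x = -40 ≠ 0.
  x = -2: f_y(-2, y) = 1; no integer root y with |y| ≤ 4.
  x = -1: f_y(-1, y) = 2*y + 6; vanishes at y ∈ {-3}. (-1, -3): f_x = 0, f = 0 — SINGULAR.
  x = 0: f_y(0, y) = 4*y + 13; no integer root y with |y| ≤ 4.
  x = 1: f_y(1, y) = 6*y + 22; no integer root y with |y| ≤ 4.
  x = 2: f_y(2, y) = 8*y + 33; no integer root y with |y| ≤ 4.
  x = 3: f_y(3, y) = 10*y + 46; no integer root y with |y| ≤ 4.
  x = 4: f_y(4, y) = 12*y + 61; no integer root y with |y| ≤ 4.
Only singular point on the grid: (-1, -3).
Classify: substitute x = -1 + u, y = -3 + v and expand: f = -3*u**3 + u**2*v + u*v**2 + v**2.
No constant or linear terms (consistent with a singular point). Quadratic part: v**2. Cubic part: -3*u**3 + u**2*v + u*v**2.
The quadratic part v**2 is a perfect square, so there is a single (double) tangent line v = 0, i.e. y = -3. Restricting the cubic part to that line (v = 0) leaves -3*u**3 ≠ 0, so f is not divisible by v and the branch is v² ≈ 3*u**3 to lowest order — this is a cusp.
Classification: cusp.


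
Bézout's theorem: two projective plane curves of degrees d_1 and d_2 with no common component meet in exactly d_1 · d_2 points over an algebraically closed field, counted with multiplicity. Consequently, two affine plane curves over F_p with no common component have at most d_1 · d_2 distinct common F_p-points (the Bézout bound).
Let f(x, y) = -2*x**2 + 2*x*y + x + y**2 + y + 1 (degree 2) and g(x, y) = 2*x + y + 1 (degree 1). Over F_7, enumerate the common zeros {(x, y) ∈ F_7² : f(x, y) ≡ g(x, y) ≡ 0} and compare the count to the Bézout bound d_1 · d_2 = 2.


Common zeros: {(1, 4), (3, 0)}; count = 2; Bézout bound = 2.

deg(f) = 2, deg(g) = 1, so Bézout bound = 2.
Scan x ∈ F_7. For each x, list the y ∈ F_7 with f(x, y) ≡ 0 and those with g(x, y) ≡ 0 (mod 7); the common zeros in that column are the intersection.
  x = 0: f ≡ 0 at y ∈ {2, 4}; g ≡ 0 at y ∈ {6}; common: ∅.
  x = 1: f ≡ 0 at y ∈ {0, 4}; g ≡ 0 at y ∈ {4}; common: {4}.
  x = 2: f ≡ 0 at y ∈ ∅; g ≡ 0 at y ∈ {2}; common: ∅.
  x = 3: f ≡ 0 at y ∈ {0}; g ≡ 0 at y ∈ {0}; common: {0}.
  x = 4: f ≡ 0 at y ∈ {6}; g ≡ 0 at y ∈ {5}; common: ∅.
  x = 5: f ≡ 0 at y ∈ ∅; g ≡ 0 at y ∈ {3}; common: ∅.
  x = 6: f ≡ 0 at y ∈ {2, 6}; g ≡ 0 at y ∈ {1}; common: ∅.
Collecting: common zeros = {(1, 4), (3, 0)}, so the count is 2.
Comparison with the Bézout bound: 2 ≤ 2 = deg(f)·deg(g), as expected for curves with no common component (the bound is attained).


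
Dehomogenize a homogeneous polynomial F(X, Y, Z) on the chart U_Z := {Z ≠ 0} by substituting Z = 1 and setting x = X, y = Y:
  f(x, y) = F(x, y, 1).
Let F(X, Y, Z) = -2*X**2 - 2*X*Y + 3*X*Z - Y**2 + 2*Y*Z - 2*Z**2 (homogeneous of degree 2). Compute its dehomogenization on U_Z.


f(x, y) = -2*x**2 - 2*x*y + 3*x - y**2 + 2*y - 2

On U_Z we set Z = 1. Each monomial c·X^i·Y^j·Z^k in F becomes c·x^i·y^j·1^k = c·x^i·y^j.
Substituting Z = 1: F(X, Y, 1) = -2*x**2 - 2*x*y + 3*x - y**2 + 2*y - 2.
Note: deg(f) ≤ deg(F) = 2; strict inequality happens when F is divisible by Z (lost terms).


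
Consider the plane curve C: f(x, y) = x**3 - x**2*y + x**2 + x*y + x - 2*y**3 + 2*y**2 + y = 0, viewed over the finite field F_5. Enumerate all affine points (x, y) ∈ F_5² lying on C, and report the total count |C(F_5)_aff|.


Affine F_5-points: {(0, 0), (1, 3), (2, 3), (4, 3)}; count = 4.

For each of the 25 pairs (x, y) ∈ F_5², evaluate f(x, y) mod 5. Record the zeros.
  x = 0: [0↦0, 1↦1, 2↦4, 3↦2, 4↦3]  zeros at y ∈ {0}
  x = 1: [0↦3, 1↦4, 2↦2, 3↦0, 4↦1]  zeros at y ∈ {3}
  x = 2: [0↦4, 1↦3, 2↦4, 3↦0, 4↦4]  zeros at y ∈ {3}
  x = 3: [0↦4, 1↦4, 2↦1, 3↦3, 4↦3]  zeros at y ∈ ∅
  x = 4: [0↦4, 1↦3, 2↦4, 3↦0, 4↦4]  zeros at y ∈ {3}
Collecting zeros: affine points = {(0, 0), (1, 3), (2, 3), (4, 3)}.
Total count |C(F_5)_aff| = 4.


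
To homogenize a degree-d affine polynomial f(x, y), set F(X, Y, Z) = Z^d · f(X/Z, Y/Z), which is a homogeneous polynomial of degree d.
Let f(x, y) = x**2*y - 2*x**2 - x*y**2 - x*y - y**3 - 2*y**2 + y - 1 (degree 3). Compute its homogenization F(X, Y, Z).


F(X, Y, Z) = X**2*Y - 2*X**2*Z - X*Y**2 - X*Y*Z - Y**3 - 2*Y**2*Z + Y*Z**2 - Z**3

deg(f) = 3.
Substitute x = X/Z, y = Y/Z into f, then multiply by Z^3.
  monomial 1·x^2·y^1 ↦ 1·X^2·Y^1·Z^0.
  monomial -2·x^2·y^0 ↦ -2·X^2·Y^0·Z^1.
  monomial -1·x^1·y^2 ↦ -1·X^1·Y^2·Z^0.
  monomial -1·x^1·y^1 ↦ -1·X^1·Y^1·Z^1.
  monomial -1·x^0·y^3 ↦ -1·X^0·Y^3·Z^0.
  monomial -2·x^0·y^2 ↦ -2·X^0·Y^2·Z^1.
  monomial 1·x^0·y^1 ↦ 1·X^0·Y^1·Z^2.
  monomial -1·x^0·y^0 ↦ -1·X^0·Y^0·Z^3.
Collecting: F(X, Y, Z) = X**2*Y - 2*X**2*Z - X*Y**2 - X*Y*Z - Y**3 - 2*Y**2*Z + Y*Z**2 - Z**3.


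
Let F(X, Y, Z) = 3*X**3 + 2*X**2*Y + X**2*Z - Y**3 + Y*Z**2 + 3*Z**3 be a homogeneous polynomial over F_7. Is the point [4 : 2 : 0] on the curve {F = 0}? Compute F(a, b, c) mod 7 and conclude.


F(4,2,0) ≡ 3 (mod 7); P is NOT on the curve.

Evaluate F(4, 2, 0) term-by-term (mod 7).
  3*X**3 ↦ 3·64·1·1 = 192
  2*X**2*Y ↦ 2·16·2·1 = 64
  X**2*Z ↦ 1·16·1·0 = 0
  -Y**3 ↦ -1·1·8·1 = -8
  Y*Z**2 ↦ 1·1·2·0 = 0
  3*Z**3 ↦ 3·1·1·0 = 0
Sum: F(4, 2, 0) = (192) + (64) + (0) + (-8) + (0) + (0) = 248.
Reducing mod 7: 248 ≡ 3 (mod 7).
Since F(a, b, c) ≡ 3 ≠ 0 (mod 7), P does NOT lie on the curve.


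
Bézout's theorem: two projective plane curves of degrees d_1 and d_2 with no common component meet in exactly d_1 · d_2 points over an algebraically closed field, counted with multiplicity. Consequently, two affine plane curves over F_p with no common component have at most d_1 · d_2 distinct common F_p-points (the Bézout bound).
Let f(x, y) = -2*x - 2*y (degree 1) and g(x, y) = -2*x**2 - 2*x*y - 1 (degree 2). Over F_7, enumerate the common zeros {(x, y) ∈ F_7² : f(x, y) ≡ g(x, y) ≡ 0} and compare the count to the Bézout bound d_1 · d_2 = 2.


Common zeros: ∅; count = 0; Bézout bound = 2.

deg(f) = 1, deg(g) = 2, so Bézout bound = 2.
Scan x ∈ F_7. For each x, list the y ∈ F_7 with f(x, y) ≡ 0 and those with g(x, y) ≡ 0 (mod 7); the common zeros in that column are the intersection.
  x = 0: f ≡ 0 at y ∈ {0}; g ≡ 0 at y ∈ ∅; common: ∅.
  x = 1: f ≡ 0 at y ∈ {6}; g ≡ 0 at y ∈ {2}; common: ∅.
  x = 2: f ≡ 0 at y ∈ {5}; g ≡ 0 at y ∈ {3}; common: ∅.
  x = 3: f ≡ 0 at y ∈ {4}; g ≡ 0 at y ∈ {5}; common: ∅.
  x = 4: f ≡ 0 at y ∈ {3}; g ≡ 0 at y ∈ {2}; common: ∅.
  x = 5: f ≡ 0 at y ∈ {2}; g ≡ 0 at y ∈ {4}; common: ∅.
  x = 6: f ≡ 0 at y ∈ {1}; g ≡ 0 at y ∈ {5}; common: ∅.
Collecting: common zeros = ∅, so the count is 0.
Comparison with the Bézout bound: 0 ≤ 2 = deg(f)·deg(g), as expected for curves with no common component (the affine F_7-count falls short of the bound because intersections may lie at infinity, over extension fields, or carry multiplicity).


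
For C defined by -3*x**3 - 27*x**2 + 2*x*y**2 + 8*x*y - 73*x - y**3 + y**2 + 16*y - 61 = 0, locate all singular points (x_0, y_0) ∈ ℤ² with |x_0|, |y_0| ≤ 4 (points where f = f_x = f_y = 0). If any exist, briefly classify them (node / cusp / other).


Singular points: {(-3, -2)}; classification: cusp.

Compute partial derivatives:
  f_x = -9*x**2 - 54*x + 2*y**2 + 8*y - 73.
  f_y = 4*x*y + 8*x - 3*y**2 + 2*y + 16.
Scan x_0 ∈ {−4, ..., 4}. For each x_0, f_y(x_0, y) is a polynomial in y; find its integer roots y ∈ {−4, ..., 4}, then test f_x and f at those candidates.
  x = -4: f_y(-4, y) = -3*y**2 - 14*y - 16; vanishes at y ∈ {-2}. (-4, -2): f_x = -9 ≠ 0.
  x = -3: f_y(-3, y) = -3*y**2 - 10*y - 8; vanishes at y ∈ {-2}. (-3, -2): f_x = 0, f = 0 — SINGULAR.
  x = -2: f_y(-2, y) = -3*y**2 - 6*y; vanishes at y ∈ {-2, 0}. (-2, -2): f_x = -9 ≠ 0; (-2, 0): f_x = -1 ≠ 0.
  x = -1: f_y(-1, y) = -3*y**2 - 2*y + 8; vanishes at y ∈ {-2}. (-1, -2): f_x = -36 ≠ 0.
  x = 0: f_y(0, y) = -3*y**2 + 2*y + 16; vanishes at y ∈ {-2}. (0, -2): f_x = -81 ≠ 0.
  x = 1: f_y(1, y) = -3*y**2 + 6*y + 24; vanishes at y ∈ {-2, 4}. (1, -2): f_x = -144 ≠ 0; (1, 4): f_x = -72 ≠ 0.
  x = 2: f_y(2, y) = -3*y**2 + 10*y + 32; vanishes at y ∈ {-2}. (2, -2): f_x = -225 ≠ 0.
  x = 3: f_y(3, y) = -3*y**2 + 14*y + 40; vanishes at y ∈ {-2}. (3, -2): f_x = -324 ≠ 0.
  x = 4: f_y(4, y) = -3*y**2 + 18*y + 48; vanishes at y ∈ {-2}. (4, -2): f_x = -441 ≠ 0.
Only singular point on the grid: (-3, -2).
Classify: substitute x = -3 + u, y = -2 + v and expand: f = -3*u**3 + 2*u*v**2 - v**3 + v**2.
No constant or linear terms (consistent with a singular point). Quadratic part: v**2. Cubic part: -3*u**3 + 2*u*v**2 - v**3.
The quadratic part v**2 is a perfect square, so there is a single (double) tangent line v = 0, i.e. y = -2. Restricting the cubic part to that line (v = 0) leaves -3*u**3 ≠ 0, so f is not divisible by v and the branch is v² ≈ 3*u**3 to lowest order — this is a cusp.
Classification: cusp.


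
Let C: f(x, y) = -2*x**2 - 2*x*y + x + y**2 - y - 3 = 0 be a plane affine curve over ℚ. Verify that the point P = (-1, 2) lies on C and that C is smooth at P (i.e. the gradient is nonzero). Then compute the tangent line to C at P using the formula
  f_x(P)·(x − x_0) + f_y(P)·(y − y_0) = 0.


Tangent line at P: x + 5*y - 9 = 0.

Step 1: f(-1, 2) = 0, so P lies on C.
Step 2: partial derivatives
  f_x(x, y) = -4*x - 2*y + 1, f_y(x, y) = -2*x + 2*y - 1.
  f_x(P) = 1, f_y(P) = 5 (gradient nonzero, so P is smooth).
Step 3: tangent line at P: 1·(x − -1) + 5·(y − 2) = 0.
Expanding: x + 5*y - 9 = 0.


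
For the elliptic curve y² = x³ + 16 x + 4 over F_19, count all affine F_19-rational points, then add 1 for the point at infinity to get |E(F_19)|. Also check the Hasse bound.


Affine points = {(0, 2), (0, 17), (2, 5), (2, 14), (5, 0), (8, 6), (8, 13), (10, 9), (10, 10), (12, 9), (12, 10), (15, 3), (15, 16), (16, 9), (16, 10), (18, 5), (18, 14)}; affine count = 17; |E(F_19)| = 18.

Discriminant check: Δ ∝ 4a³ + 27b² = 4·16³ + 27·4² = 4·4096 + 27·16 ≡ 1 (mod 19). Nonzero ⇒ E is nonsingular.
For each x ∈ F_19, compute rhs = x³ + 16·x + 4 mod 19, then count y ∈ F_19 with y² ≡ rhs.
  x = 0: rhs = 4, matching y values: 2, 17 (2 points).
  x = 1: rhs = 2, matching y values: none (0 points).
  x = 2: rhs = 6, matching y values: 5, 14 (2 points).
  x = 3: rhs = 3, matching y values: none (0 points).
  x = 4: rhs = 18, matching y values: none (0 points).
  x = 5: rhs = 0, matching y values: 0 (1 points).
  x = 6: rhs = 12, matching y values: none (0 points).
  x = 7: rhs = 3, matching y values: none (0 points).
  x = 8: rhs = 17, matching y values: 6, 13 (2 points).
  x = 9: rhs = 3, matching y values: none (0 points).
  x = 10: rhs = 5, matching y values: 9, 10 (2 points).
  x = 11: rhs = 10, matching y values: none (0 points).
  x = 12: rhs = 5, matching y values: 9, 10 (2 points).
  x = 13: rhs = 15, matching y values: none (0 points).
  x = 14: rhs = 8, matching y values: none (0 points).
  x = 15: rhs = 9, matching y values: 3, 16 (2 points).
  x = 16: rhs = 5, matching y values: 9, 10 (2 points).
  x = 17: rhs = 2, matching y values: none (0 points).
  x = 18: rhs = 6, matching y values: 5, 14 (2 points).
Total affine count: 17.
Full point count |E(F_19)| = 17 + 1 = 18.
Hasse bound: |18 − (19+1)| = |-2| = 2 ≤ 2√19 ≈ 8.7178 ✓.


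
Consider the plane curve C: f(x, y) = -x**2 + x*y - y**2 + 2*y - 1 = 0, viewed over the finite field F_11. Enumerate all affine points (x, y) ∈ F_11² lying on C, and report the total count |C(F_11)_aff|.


Affine F_11-points: {(0, 1), (1, 1), (1, 2), (4, 8), (4, 9), (5, 9), (6, 3), (6, 5), (8, 3), (8, 7), (10, 5), (10, 7)}; count = 12.

For each of the 121 pairs (x, y) ∈ F_11², evaluate f(x, y) mod 11. Record the zeros.
  x = 0: [0↦10, 1↦0, 2↦10, 3↦7, 4↦2, 5↦6, 6↦8, 7↦8, 8↦6, 9↦2, 10↦7]  zeros at y ∈ {1}
  x = 1: [0↦9, 1↦0, 2↦0, 3↦9, 4↦5, 5↦10, 6↦2, 7↦3, 8↦2, 9↦10, 10↦5]  zeros at y ∈ {1, 2}
  x = 2: [0↦6, 1↦9, 2↦10, 3↦9, 4↦6, 5↦1, 6↦5, 7↦7, 8↦7, 9↦5, 10↦1]  zeros at y ∈ ∅
  x = 3: [0↦1, 1↦5, 2↦7, 3↦7, 4↦5, 5↦1, 6↦6, 7↦9, 8↦10, 9↦9, 10↦6]  zeros at y ∈ ∅
  x = 4: [0↦5, 1↦10, 2↦2, 3↦3, 4↦2, 5↦10, 6↦5, 7↦9, 8↦0, 9↦0, 10↦9]  zeros at y ∈ {8, 9}
  x = 5: [0↦7, 1↦2, 2↦6, 3↦8, 4↦8, 5↦6, 6↦2, 7↦7, 8↦10, 9↦0, 10↦10]  zeros at y ∈ {9}
  x = 6: [0↦7, 1↦3, 2↦8, 3↦0, 4↦1, 5↦0, 6↦8, 7↦3, 8↦7, 9↦9, 10↦9]  zeros at y ∈ {3, 5}
  x = 7: [0↦5, 1↦2, 2↦8, 3↦1, 4↦3, 5↦3, 6↦1, 7↦8, 8↦2, 9↦5, 10↦6]  zeros at y ∈ ∅
  x = 8: [0↦1, 1↦10, 2↦6, 3↦0, 4↦3, 5↦4, 6↦3, 7↦0, 8↦6, 9↦10, 10↦1]  zeros at y ∈ {3, 7}
  x = 9: [0↦6, 1↦5, 2↦2, 3↦8, 4↦1, 5↦3, 6↦3, 7↦1, 8↦8, 9↦2, 10↦5]  zeros at y ∈ ∅
  x = 10: [0↦9, 1↦9, 2↦7, 3↦3, 4↦8, 5↦0, 6↦1, 7↦0, 8↦8, 9↦3, 10↦7]  zeros at y ∈ {5, 7}
Collecting zeros: affine points = {(0, 1), (1, 1), (1, 2), (4, 8), (4, 9), (5, 9), (6, 3), (6, 5), (8, 3), (8, 7), (10, 5), (10, 7)}.
Total count |C(F_11)_aff| = 12.


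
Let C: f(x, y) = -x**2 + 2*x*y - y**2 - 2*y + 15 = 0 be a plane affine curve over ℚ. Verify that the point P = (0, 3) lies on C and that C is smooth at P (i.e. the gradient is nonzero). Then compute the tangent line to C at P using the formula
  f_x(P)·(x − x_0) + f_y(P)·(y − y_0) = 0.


Tangent line at P: 6*x - 8*y + 24 = 0.

Step 1: f(0, 3) = 0, so P lies on C.
Step 2: partial derivatives
  f_x(x, y) = -2*x + 2*y, f_y(x, y) = 2*x - 2*y - 2.
  f_x(P) = 6, f_y(P) = -8 (gradient nonzero, so P is smooth).
Step 3: tangent line at P: 6·(x − 0) + -8·(y − 3) = 0.
Expanding: 6*x - 8*y + 24 = 0.


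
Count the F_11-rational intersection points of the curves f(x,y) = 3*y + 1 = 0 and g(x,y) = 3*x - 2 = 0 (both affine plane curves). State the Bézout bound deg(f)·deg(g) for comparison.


Common zeros: {(8, 7)}; count = 1; Bézout bound = 1.

deg(f) = 1, deg(g) = 1, so Bézout bound = 1.
Scan x ∈ F_11. For each x, list the y ∈ F_11 with f(x, y) ≡ 0 and those with g(x, y) ≡ 0 (mod 11); the common zeros in that column are the intersection.
  x = 0: f ≡ 0 at y ∈ {7}; g ≡ 0 at y ∈ ∅; common: ∅.
  x = 1: f ≡ 0 at y ∈ {7}; g ≡ 0 at y ∈ ∅; common: ∅.
  x = 2: f ≡ 0 at y ∈ {7}; g ≡ 0 at y ∈ ∅; common: ∅.
  x = 3: f ≡ 0 at y ∈ {7}; g ≡ 0 at y ∈ ∅; common: ∅.
  x = 4: f ≡ 0 at y ∈ {7}; g ≡ 0 at y ∈ ∅; common: ∅.
  x = 5: f ≡ 0 at y ∈ {7}; g ≡ 0 at y ∈ ∅; common: ∅.
  x = 6: f ≡ 0 at y ∈ {7}; g ≡ 0 at y ∈ ∅; common: ∅.
  x = 7: f ≡ 0 at y ∈ {7}; g ≡ 0 at y ∈ ∅; common: ∅.
  x = 8: f ≡ 0 at y ∈ {7}; g ≡ 0 at y ∈ {0, 1, 2, 3, 4, 5, 6, 7, 8, 9, 10}; common: {7}.
  x = 9: f ≡ 0 at y ∈ {7}; g ≡ 0 at y ∈ ∅; common: ∅.
  x = 10: f ≡ 0 at y ∈ {7}; g ≡ 0 at y ∈ ∅; common: ∅.
Collecting: common zeros = {(8, 7)}, so the count is 1.
Comparison with the Bézout bound: 1 ≤ 1 = deg(f)·deg(g), as expected for curves with no common component (the bound is attained).


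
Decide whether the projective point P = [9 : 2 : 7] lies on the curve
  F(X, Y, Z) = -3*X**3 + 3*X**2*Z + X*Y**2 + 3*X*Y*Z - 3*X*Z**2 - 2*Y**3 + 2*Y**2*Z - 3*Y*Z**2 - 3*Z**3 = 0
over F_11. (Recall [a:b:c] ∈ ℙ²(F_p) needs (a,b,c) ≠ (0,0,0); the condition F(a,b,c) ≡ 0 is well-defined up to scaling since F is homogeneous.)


F(9,2,7) ≡ 6 (mod 11); P is NOT on the curve.

Evaluate F(9, 2, 7) term-by-term (mod 11).
  -3*X**3 ↦ -3·729·1·1 = -2187
  3*X**2*Z ↦ 3·81·1·7 = 1701
  X*Y**2 ↦ 1·9·4·1 = 36
  3*X*Y*Z ↦ 3·9·2·7 = 378
  -3*X*Z**2 ↦ -3·9·1·49 = -1323
  -2*Y**3 ↦ -2·1·8·1 = -16
  2*Y**2*Z ↦ 2·1·4·7 = 56
  -3*Y*Z**2 ↦ -3·1·2·49 = -294
  -3*Z**3 ↦ -3·1·1·343 = -1029
Sum: F(9, 2, 7) = (-2187) + (1701) + (36) + (378) + (-1323) + (-16) + (56) + (-294) + (-1029) = -2678.
Reducing mod 11: -2678 ≡ 6 (mod 11).
Since F(a, b, c) ≡ 6 ≠ 0 (mod 11), P does NOT lie on the curve.


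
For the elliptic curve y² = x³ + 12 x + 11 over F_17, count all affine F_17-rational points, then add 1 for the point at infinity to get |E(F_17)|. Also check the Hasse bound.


Affine points = {(2, 3), (2, 14), (4, 2), (4, 15), (5, 3), (5, 14), (7, 8), (7, 9), (9, 7), (9, 10), (10, 3), (10, 14), (12, 8), (12, 9), (13, 1), (13, 16), (14, 4), (14, 13), (15, 8), (15, 9), (16, 7), (16, 10)}; affine count = 22; |E(F_17)| = 23.

Discriminant check: Δ ∝ 4a³ + 27b² = 4·12³ + 27·11² = 4·1728 + 27·121 ≡ 13 (mod 17). Nonzero ⇒ E is nonsingular.
For each x ∈ F_17, compute rhs = x³ + 12·x + 11 mod 17, then count y ∈ F_17 with y² ≡ rhs.
  x = 0: rhs = 11, matching y values: none (0 points).
  x = 1: rhs = 7, matching y values: none (0 points).
  x = 2: rhs = 9, matching y values: 3, 14 (2 points).
  x = 3: rhs = 6, matching y values: none (0 points).
  x = 4: rhs = 4, matching y values: 2, 15 (2 points).
  x = 5: rhs = 9, matching y values: 3, 14 (2 points).
  x = 6: rhs = 10, matching y values: none (0 points).
  x = 7: rhs = 13, matching y values: 8, 9 (2 points).
  x = 8: rhs = 7, matching y values: none (0 points).
  x = 9: rhs = 15, matching y values: 7, 10 (2 points).
  x = 10: rhs = 9, matching y values: 3, 14 (2 points).
  x = 11: rhs = 12, matching y values: none (0 points).
  x = 12: rhs = 13, matching y values: 8, 9 (2 points).
  x = 13: rhs = 1, matching y values: 1, 16 (2 points).
  x = 14: rhs = 16, matching y values: 4, 13 (2 points).
  x = 15: rhs = 13, matching y values: 8, 9 (2 points).
  x = 16: rhs = 15, matching y values: 7, 10 (2 points).
Total affine count: 22.
Full point count |E(F_17)| = 22 + 1 = 23.
Hasse bound: |23 − (17+1)| = |5| = 5 ≤ 2√17 ≈ 8.2462 ✓.


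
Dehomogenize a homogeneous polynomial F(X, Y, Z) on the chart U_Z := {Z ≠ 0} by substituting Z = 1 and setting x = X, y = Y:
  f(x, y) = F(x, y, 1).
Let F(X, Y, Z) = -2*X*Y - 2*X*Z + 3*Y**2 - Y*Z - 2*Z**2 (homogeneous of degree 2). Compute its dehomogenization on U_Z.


f(x, y) = -2*x*y - 2*x + 3*y**2 - y - 2

On U_Z we set Z = 1. Each monomial c·X^i·Y^j·Z^k in F becomes c·x^i·y^j·1^k = c·x^i·y^j.
Substituting Z = 1: F(X, Y, 1) = -2*x*y - 2*x + 3*y**2 - y - 2.
Note: deg(f) ≤ deg(F) = 2; strict inequality happens when F is divisible by Z (lost terms).


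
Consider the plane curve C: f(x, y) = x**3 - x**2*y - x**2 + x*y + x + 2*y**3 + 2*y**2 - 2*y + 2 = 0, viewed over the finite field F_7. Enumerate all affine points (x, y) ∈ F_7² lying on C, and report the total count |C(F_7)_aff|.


Affine F_7-points: {(0, 4), (4, 3)}; count = 2.

For each of the 49 pairs (x, y) ∈ F_7², evaluate f(x, y) mod 7. Record the zeros.
  x = 0: [0↦2, 1↦4, 2↦1, 3↦5, 4↦0, 5↦5, 6↦4]  zeros at y ∈ {4}
  x = 1: [0↦3, 1↦5, 2↦2, 3↦6, 4↦1, 5↦6, 6↦5]  zeros at y ∈ ∅
  x = 2: [0↦1, 1↦1, 2↦3, 3↦5, 4↦5, 5↦1, 6↦5]  zeros at y ∈ ∅
  x = 3: [0↦2, 1↦5, 2↦3, 3↦1, 4↦4, 5↦3, 6↦3]  zeros at y ∈ ∅
  x = 4: [0↦5, 1↦2, 2↦1, 3↦0, 4↦4, 5↦4, 6↦5]  zeros at y ∈ {3}
  x = 5: [0↦2, 1↦5, 2↦3, 3↦1, 4↦4, 5↦3, 6↦3]  zeros at y ∈ ∅
  x = 6: [0↦6, 1↦6, 2↦1, 3↦3, 4↦3, 5↦6, 6↦3]  zeros at y ∈ ∅
Collecting zeros: affine points = {(0, 4), (4, 3)}.
Total count |C(F_7)_aff| = 2.


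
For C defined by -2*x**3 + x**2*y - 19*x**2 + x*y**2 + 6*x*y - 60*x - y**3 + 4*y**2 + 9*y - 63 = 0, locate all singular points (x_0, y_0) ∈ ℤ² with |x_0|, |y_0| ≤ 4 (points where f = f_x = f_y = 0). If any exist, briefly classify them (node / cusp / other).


Singular points: {(-3, 0)}; classification: node.

Compute partial derivatives:
  f_x = -6*x**2 + 2*x*y - 38*x + y**2 + 6*y - 60.
  f_y = x**2 + 2*x*y + 6*x - 3*y**2 + 8*y + 9.
Scan x_0 ∈ {−4, ..., 4}. For each x_0, f_y(x_0, y) is a polynomial in y; find its integer roots y ∈ {−4, ..., 4}, then test f_x and f at those candidates.
  x = -4: f_y(-4, y) = 1 - 3*y**2; no integer root y with |y| ≤ 4.
  x = -3: f_y(-3, y) = -3*y**2 + 2*y; vanishes at y ∈ {0}. (-3, 0): f_x = 0, f = 0 — SINGULAR.
  x = -2: f_y(-2, y) = -3*y**2 + 4*y + 1; no integer root y with |y| ≤ 4.
  x = -1: f_y(-1, y) = -3*y**2 + 6*y + 4; no integer root y with |y| ≤ 4.
  x = 0: f_y(0, y) = -3*y**2 + 8*y + 9; no integer root y with |y| ≤ 4.
  x = 1: f_y(1, y) = -3*y**2 + 10*y + 16; no integer root y with |y| ≤ 4.
  x = 2: f_y(2, y) = -3*y**2 + 12*y + 25; no integer root y with |y| ≤ 4.
  x = 3: f_y(3, y) = -3*y**2 + 14*y + 36; no integer root y with |y| ≤ 4.
  x = 4: f_y(4, y) = -3*y**2 + 16*y + 49; no integer root y with |y| ≤ 4.
Only singular point on the grid: (-3, 0).
Classify: substitute x = -3 + u, y = 0 + v and expand: f = -2*u**3 + u**2*v - u**2 + u*v**2 - v**3 + v**2.
No constant or linear terms (consistent with a singular point). Quadratic part: -u**2 + v**2. Cubic part: -2*u**3 + u**2*v + u*v**2 - v**3.
The quadratic part v**2 - u**2 = (v − u)(v + u) splits into two distinct linear factors, so there are two distinct tangent lines y − 0 = ±(x − -3) — this is a node (ordinary double point).
Classification: node.


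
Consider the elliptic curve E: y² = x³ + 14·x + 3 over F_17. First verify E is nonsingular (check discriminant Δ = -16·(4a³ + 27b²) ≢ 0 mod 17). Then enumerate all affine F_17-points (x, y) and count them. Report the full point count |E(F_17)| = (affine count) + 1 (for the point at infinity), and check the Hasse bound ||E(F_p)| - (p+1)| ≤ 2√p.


Affine points = {(1, 1), (1, 16), (3, 2), (3, 15), (4, 2), (4, 15), (7, 6), (7, 11), (8, 7), (8, 10), (9, 5), (9, 12), (10, 2), (10, 15), (11, 3), (11, 14), (13, 6), (13, 11), (14, 6), (14, 11), (15, 1), (15, 16)}; affine count = 22; |E(F_17)| = 23.

Discriminant check: Δ ∝ 4a³ + 27b² = 4·14³ + 27·3² = 4·2744 + 27·9 ≡ 16 (mod 17). Nonzero ⇒ E is nonsingular.
For each x ∈ F_17, compute rhs = x³ + 14·x + 3 mod 17, then count y ∈ F_17 with y² ≡ rhs.
  x = 0: rhs = 3, matching y values: none (0 points).
  x = 1: rhs = 1, matching y values: 1, 16 (2 points).
  x = 2: rhs = 5, matching y values: none (0 points).
  x = 3: rhs = 4, matching y values: 2, 15 (2 points).
  x = 4: rhs = 4, matching y values: 2, 15 (2 points).
  x = 5: rhs = 11, matching y values: none (0 points).
  x = 6: rhs = 14, matching y values: none (0 points).
  x = 7: rhs = 2, matching y values: 6, 11 (2 points).
  x = 8: rhs = 15, matching y values: 7, 10 (2 points).
  x = 9: rhs = 8, matching y values: 5, 12 (2 points).
  x = 10: rhs = 4, matching y values: 2, 15 (2 points).
  x = 11: rhs = 9, matching y values: 3, 14 (2 points).
  x = 12: rhs = 12, matching y values: none (0 points).
  x = 13: rhs = 2, matching y values: 6, 11 (2 points).
  x = 14: rhs = 2, matching y values: 6, 11 (2 points).
  x = 15: rhs = 1, matching y values: 1, 16 (2 points).
  x = 16: rhs = 5, matching y values: none (0 points).
Total affine count: 22.
Full point count |E(F_17)| = 22 + 1 = 23.
Hasse bound: |23 − (17+1)| = |5| = 5 ≤ 2√17 ≈ 8.2462 ✓.


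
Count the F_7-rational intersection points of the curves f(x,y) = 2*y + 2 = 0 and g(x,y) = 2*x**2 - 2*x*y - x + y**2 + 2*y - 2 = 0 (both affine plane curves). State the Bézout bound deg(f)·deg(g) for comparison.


Common zeros: {(1, 6), (2, 6)}; count = 2; Bézout bound = 2.

deg(f) = 1, deg(g) = 2, so Bézout bound = 2.
Scan x ∈ F_7. For each x, list the y ∈ F_7 with f(x, y) ≡ 0 and those with g(x, y) ≡ 0 (mod 7); the common zeros in that column are the intersection.
  x = 0: f ≡ 0 at y ∈ {6}; g ≡ 0 at y ∈ ∅; common: ∅.
  x = 1: f ≡ 0 at y ∈ {6}; g ≡ 0 at y ∈ {1, 6}; common: {6}.
  x = 2: f ≡ 0 at y ∈ {6}; g ≡ 0 at y ∈ {3, 6}; common: {6}.
  x = 3: f ≡ 0 at y ∈ {6}; g ≡ 0 at y ∈ ∅; common: ∅.
  x = 4: f ≡ 0 at y ∈ {6}; g ≡ 0 at y ∈ {1, 5}; common: ∅.
  x = 5: f ≡ 0 at y ∈ {6}; g ≡ 0 at y ∈ {3, 5}; common: ∅.
  x = 6: f ≡ 0 at y ∈ {6}; g ≡ 0 at y ∈ ∅; common: ∅.
Collecting: common zeros = {(1, 6), (2, 6)}, so the count is 2.
Comparison with the Bézout bound: 2 ≤ 2 = deg(f)·deg(g), as expected for curves with no common component (the bound is attained).


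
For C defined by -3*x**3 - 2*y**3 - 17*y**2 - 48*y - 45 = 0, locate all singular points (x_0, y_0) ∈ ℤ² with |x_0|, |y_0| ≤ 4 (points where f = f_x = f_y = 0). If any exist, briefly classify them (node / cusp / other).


Singular points: {(0, -3)}; classification: cusp.

Compute partial derivatives:
  f_x = -9*x**2.
  f_y = -6*y**2 - 34*y - 48.
Scan x_0 ∈ {−4, ..., 4}. For each x_0, f_y(x_0, y) is a polynomial in y; find its integer roots y ∈ {−4, ..., 4}, then test f_x and f at those candidates.
  x = -4: f_y(-4, y) = -6*y**2 - 34*y - 48; vanishes at y ∈ {-3}. (-4, -3): f_x = -144 ≠ 0.
  x = -3: f_y(-3, y) = -6*y**2 - 34*y - 48; vanishes at y ∈ {-3}. (-3, -3): f_x = -81 ≠ 0.
  x = -2: f_y(-2, y) = -6*y**2 - 34*y - 48; vanishes at y ∈ {-3}. (-2, -3): f_x = -36 ≠ 0.
  x = -1: f_y(-1, y) = -6*y**2 - 34*y - 48; vanishes at y ∈ {-3}. (-1, -3): f_x = -9 ≠ 0.
  x = 0: f_y(0, y) = -6*y**2 - 34*y - 48; vanishes at y ∈ {-3}. (0, -3): f_x = 0, f = 0 — SINGULAR.
  x = 1: f_y(1, y) = -6*y**2 - 34*y - 48; vanishes at y ∈ {-3}. (1, -3): f_x = -9 ≠ 0.
  x = 2: f_y(2, y) = -6*y**2 - 34*y - 48; vanishes at y ∈ {-3}. (2, -3): f_x = -36 ≠ 0.
  x = 3: f_y(3, y) = -6*y**2 - 34*y - 48; vanishes at y ∈ {-3}. (3, -3): f_x = -81 ≠ 0.
  x = 4: f_y(4, y) = -6*y**2 - 34*y - 48; vanishes at y ∈ {-3}. (4, -3): f_x = -144 ≠ 0.
Only singular point on the grid: (0, -3).
Classify: substitute x = 0 + u, y = -3 + v and expand: f = -3*u**3 - 2*v**3 + v**2.
No constant or linear terms (consistent with a singular point). Quadratic part: v**2. Cubic part: -3*u**3 - 2*v**3.
The quadratic part v**2 is a perfect square, so there is a single (double) tangent line v = 0, i.e. y = -3. Restricting the cubic part to that line (v = 0) leaves -3*u**3 ≠ 0, so f is not divisible by v and the branch is v² ≈ 3*u**3 to lowest order — this is a cusp.
Classification: cusp.


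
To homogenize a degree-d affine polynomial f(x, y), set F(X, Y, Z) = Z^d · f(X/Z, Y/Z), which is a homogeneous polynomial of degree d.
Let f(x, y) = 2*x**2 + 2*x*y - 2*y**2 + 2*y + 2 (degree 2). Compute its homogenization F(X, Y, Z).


F(X, Y, Z) = 2*X**2 + 2*X*Y - 2*Y**2 + 2*Y*Z + 2*Z**2

deg(f) = 2.
Substitute x = X/Z, y = Y/Z into f, then multiply by Z^2.
  monomial 2·x^2·y^0 ↦ 2·X^2·Y^0·Z^0.
  monomial 2·x^1·y^1 ↦ 2·X^1·Y^1·Z^0.
  monomial -2·x^0·y^2 ↦ -2·X^0·Y^2·Z^0.
  monomial 2·x^0·y^1 ↦ 2·X^0·Y^1·Z^1.
  monomial 2·x^0·y^0 ↦ 2·X^0·Y^0·Z^2.
Collecting: F(X, Y, Z) = 2*X**2 + 2*X*Y - 2*Y**2 + 2*Y*Z + 2*Z**2.


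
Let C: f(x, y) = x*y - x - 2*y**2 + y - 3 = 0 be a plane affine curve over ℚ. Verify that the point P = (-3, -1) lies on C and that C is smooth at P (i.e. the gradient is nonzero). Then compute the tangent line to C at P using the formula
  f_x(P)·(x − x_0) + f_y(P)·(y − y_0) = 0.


Tangent line at P: -2*x + 2*y - 4 = 0.

Step 1: f(-3, -1) = 0, so P lies on C.
Step 2: partial derivatives
  f_x(x, y) = y - 1, f_y(x, y) = x - 4*y + 1.
  f_x(P) = -2, f_y(P) = 2 (gradient nonzero, so P is smooth).
Step 3: tangent line at P: -2·(x − -3) + 2·(y − -1) = 0.
Expanding: -2*x + 2*y - 4 = 0.


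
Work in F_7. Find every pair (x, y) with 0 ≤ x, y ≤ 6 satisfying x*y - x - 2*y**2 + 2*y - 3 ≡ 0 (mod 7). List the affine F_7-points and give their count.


Affine F_7-points: {(0, 2), (0, 6), (2, 4), (2, 5), (4, 0), (4, 3)}; count = 6.

For each of the 49 pairs (x, y) ∈ F_7², evaluate f(x, y) mod 7. Record the zeros.
  x = 0: [0↦4, 1↦4, 2↦0, 3↦6, 4↦1, 5↦6, 6↦0]  zeros at y ∈ {2, 6}
  x = 1: [0↦3, 1↦4, 2↦1, 3↦1, 4↦4, 5↦3, 6↦5]  zeros at y ∈ ∅
  x = 2: [0↦2, 1↦4, 2↦2, 3↦3, 4↦0, 5↦0, 6↦3]  zeros at y ∈ {4, 5}
  x = 3: [0↦1, 1↦4, 2↦3, 3↦5, 4↦3, 5↦4, 6↦1]  zeros at y ∈ ∅
  x = 4: [0↦0, 1↦4, 2↦4, 3↦0, 4↦6, 5↦1, 6↦6]  zeros at y ∈ {0, 3}
  x = 5: [0↦6, 1↦4, 2↦5, 3↦2, 4↦2, 5↦5, 6↦4]  zeros at y ∈ ∅
  x = 6: [0↦5, 1↦4, 2↦6, 3↦4, 4↦5, 5↦2, 6↦2]  zeros at y ∈ ∅
Collecting zeros: affine points = {(0, 2), (0, 6), (2, 4), (2, 5), (4, 0), (4, 3)}.
Total count |C(F_7)_aff| = 6.


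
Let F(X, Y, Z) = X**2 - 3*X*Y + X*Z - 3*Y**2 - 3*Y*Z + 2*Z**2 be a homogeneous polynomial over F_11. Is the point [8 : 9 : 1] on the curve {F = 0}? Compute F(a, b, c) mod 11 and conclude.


F(8,9,1) ≡ 6 (mod 11); P is NOT on the curve.

Evaluate F(8, 9, 1) term-by-term (mod 11).
  X**2 ↦ 1·64·1·1 = 64
  -3*X*Y ↦ -3·8·9·1 = -216
  X*Z ↦ 1·8·1·1 = 8
  -3*Y**2 ↦ -3·1·81·1 = -243
  -3*Y*Z ↦ -3·1·9·1 = -27
  2*Z**2 ↦ 2·1·1·1 = 2
Sum: F(8, 9, 1) = (64) + (-216) + (8) + (-243) + (-27) + (2) = -412.
Reducing mod 11: -412 ≡ 6 (mod 11).
Since F(a, b, c) ≡ 6 ≠ 0 (mod 11), P does NOT lie on the curve.


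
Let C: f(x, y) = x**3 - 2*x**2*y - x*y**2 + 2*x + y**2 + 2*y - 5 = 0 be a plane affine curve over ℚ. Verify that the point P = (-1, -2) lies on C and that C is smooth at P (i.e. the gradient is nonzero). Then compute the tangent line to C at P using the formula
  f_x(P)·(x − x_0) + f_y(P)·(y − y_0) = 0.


Tangent line at P: -7*x - 8*y - 23 = 0.

Step 1: f(-1, -2) = 0, so P lies on C.
Step 2: partial derivatives
  f_x(x, y) = 3*x**2 - 4*x*y - y**2 + 2, f_y(x, y) = -2*x**2 - 2*x*y + 2*y + 2.
  f_x(P) = -7, f_y(P) = -8 (gradient nonzero, so P is smooth).
Step 3: tangent line at P: -7·(x − -1) + -8·(y − -2) = 0.
Expanding: -7*x - 8*y - 23 = 0.


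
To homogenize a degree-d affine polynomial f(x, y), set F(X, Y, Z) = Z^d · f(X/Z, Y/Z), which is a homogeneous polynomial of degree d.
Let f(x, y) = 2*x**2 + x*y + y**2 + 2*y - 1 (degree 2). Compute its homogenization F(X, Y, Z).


F(X, Y, Z) = 2*X**2 + X*Y + Y**2 + 2*Y*Z - Z**2

deg(f) = 2.
Substitute x = X/Z, y = Y/Z into f, then multiply by Z^2.
  monomial 2·x^2·y^0 ↦ 2·X^2·Y^0·Z^0.
  monomial 1·x^1·y^1 ↦ 1·X^1·Y^1·Z^0.
  monomial 1·x^0·y^2 ↦ 1·X^0·Y^2·Z^0.
  monomial 2·x^0·y^1 ↦ 2·X^0·Y^1·Z^1.
  monomial -1·x^0·y^0 ↦ -1·X^0·Y^0·Z^2.
Collecting: F(X, Y, Z) = 2*X**2 + X*Y + Y**2 + 2*Y*Z - Z**2.


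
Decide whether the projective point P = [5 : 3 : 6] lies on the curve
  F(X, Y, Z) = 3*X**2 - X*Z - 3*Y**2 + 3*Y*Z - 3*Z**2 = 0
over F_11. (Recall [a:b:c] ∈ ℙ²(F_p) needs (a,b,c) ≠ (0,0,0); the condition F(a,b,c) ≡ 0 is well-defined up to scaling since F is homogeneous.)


F(5,3,6) ≡ 8 (mod 11); P is NOT on the curve.

Evaluate F(5, 3, 6) term-by-term (mod 11).
  3*X**2 ↦ 3·25·1·1 = 75
  -X*Z ↦ -1·5·1·6 = -30
  -3*Y**2 ↦ -3·1·9·1 = -27
  3*Y*Z ↦ 3·1·3·6 = 54
  -3*Z**2 ↦ -3·1·1·36 = -108
Sum: F(5, 3, 6) = (75) + (-30) + (-27) + (54) + (-108) = -36.
Reducing mod 11: -36 ≡ 8 (mod 11).
Since F(a, b, c) ≡ 8 ≠ 0 (mod 11), P does NOT lie on the curve.


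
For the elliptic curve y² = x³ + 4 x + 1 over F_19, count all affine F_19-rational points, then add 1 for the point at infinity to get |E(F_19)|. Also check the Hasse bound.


Affine points = {(0, 1), (0, 18), (1, 5), (1, 14), (2, 6), (2, 13), (4, 9), (4, 10), (7, 7), (7, 12), (9, 5), (9, 14), (15, 4), (15, 15), (16, 0), (17, 2), (17, 17)}; affine count = 17; |E(F_19)| = 18.

Discriminant check: Δ ∝ 4a³ + 27b² = 4·4³ + 27·1² = 4·64 + 27·1 ≡ 17 (mod 19). Nonzero ⇒ E is nonsingular.
For each x ∈ F_19, compute rhs = x³ + 4·x + 1 mod 19, then count y ∈ F_19 with y² ≡ rhs.
  x = 0: rhs = 1, matching y values: 1, 18 (2 points).
  x = 1: rhs = 6, matching y values: 5, 14 (2 points).
  x = 2: rhs = 17, matching y values: 6, 13 (2 points).
  x = 3: rhs = 2, matching y values: none (0 points).
  x = 4: rhs = 5, matching y values: 9, 10 (2 points).
  x = 5: rhs = 13, matching y values: none (0 points).
  x = 6: rhs = 13, matching y values: none (0 points).
  x = 7: rhs = 11, matching y values: 7, 12 (2 points).
  x = 8: rhs = 13, matching y values: none (0 points).
  x = 9: rhs = 6, matching y values: 5, 14 (2 points).
  x = 10: rhs = 15, matching y values: none (0 points).
  x = 11: rhs = 8, matching y values: none (0 points).
  x = 12: rhs = 10, matching y values: none (0 points).
  x = 13: rhs = 8, matching y values: none (0 points).
  x = 14: rhs = 8, matching y values: none (0 points).
  x = 15: rhs = 16, matching y values: 4, 15 (2 points).
  x = 16: rhs = 0, matching y values: 0 (1 points).
  x = 17: rhs = 4, matching y values: 2, 17 (2 points).
  x = 18: rhs = 15, matching y values: none (0 points).
Total affine count: 17.
Full point count |E(F_19)| = 17 + 1 = 18.
Hasse bound: |18 − (19+1)| = |-2| = 2 ≤ 2√19 ≈ 8.7178 ✓.


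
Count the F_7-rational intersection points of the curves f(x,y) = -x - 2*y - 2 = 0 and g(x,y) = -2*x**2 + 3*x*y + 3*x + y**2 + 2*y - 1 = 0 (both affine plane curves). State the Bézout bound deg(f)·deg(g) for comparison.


Common zeros: {(1, 2), (6, 3)}; count = 2; Bézout bound = 2.

deg(f) = 1, deg(g) = 2, so Bézout bound = 2.
Scan x ∈ F_7. For each x, list the y ∈ F_7 with f(x, y) ≡ 0 and those with g(x, y) ≡ 0 (mod 7); the common zeros in that column are the intersection.
  x = 0: f ≡ 0 at y ∈ {6}; g ≡ 0 at y ∈ {2, 3}; common: ∅.
  x = 1: f ≡ 0 at y ∈ {2}; g ≡ 0 at y ∈ {0, 2}; common: {2}.
  x = 2: f ≡ 0 at y ∈ {5}; g ≡ 0 at y ∈ ∅; common: ∅.
  x = 3: f ≡ 0 at y ∈ {1}; g ≡ 0 at y ∈ {5}; common: ∅.
  x = 4: f ≡ 0 at y ∈ {4}; g ≡ 0 at y ∈ {0}; common: ∅.
  x = 5: f ≡ 0 at y ∈ {0}; g ≡ 0 at y ∈ ∅; common: ∅.
  x = 6: f ≡ 0 at y ∈ {3}; g ≡ 0 at y ∈ {3, 5}; common: {3}.
Collecting: common zeros = {(1, 2), (6, 3)}, so the count is 2.
Comparison with the Bézout bound: 2 ≤ 2 = deg(f)·deg(g), as expected for curves with no common component (the bound is attained).


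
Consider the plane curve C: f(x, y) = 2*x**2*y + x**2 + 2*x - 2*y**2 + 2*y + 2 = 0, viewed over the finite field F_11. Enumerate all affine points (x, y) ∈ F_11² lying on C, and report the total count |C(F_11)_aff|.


Affine F_11-points: {(0, 4), (0, 8), (1, 4), (1, 9), (2, 2), (2, 3), (4, 3), (7, 8), (7, 9), (8, 5)}; count = 10.

For each of the 121 pairs (x, y) ∈ F_11², evaluate f(x, y) mod 11. Record the zeros.
  x = 0: [0↦2, 1↦2, 2↦9, 3↦1, 4↦0, 5↦6, 6↦8, 7↦6, 8↦0, 9↦1, 10↦9]  zeros at y ∈ {4, 8}
  x = 1: [0↦5, 1↦7, 2↦5, 3↦10, 4↦0, 5↦8, 6↦1, 7↦1, 8↦8, 9↦0, 10↦10]  zeros at y ∈ {4, 9}
  x = 2: [0↦10, 1↦7, 2↦0, 3↦0, 4↦7, 5↦10, 6↦9, 7↦4, 8↦6, 9↦4, 10↦9]  zeros at y ∈ {2, 3}
  x = 3: [0↦6, 1↦2, 2↦5, 3↦4, 4↦10, 5↦1, 6↦10, 7↦4, 8↦5, 9↦2, 10↦6]  zeros at y ∈ ∅
  x = 4: [0↦4, 1↦3, 2↦9, 3↦0, 4↦9, 5↦3, 6↦4, 7↦1, 8↦5, 9↦5, 10↦1]  zeros at y ∈ {3}
  x = 5: [0↦4, 1↦10, 2↦1, 3↦10, 4↦4, 5↦5, 6↦2, 7↦6, 8↦6, 9↦2, 10↦5]  zeros at y ∈ ∅
  x = 6: [0↦6, 1↦1, 2↦3, 3↦1, 4↦6, 5↦7, 6↦4, 7↦8, 8↦8, 9↦4, 10↦7]  zeros at y ∈ ∅
  x = 7: [0↦10, 1↦9, 2↦4, 3↦6, 4↦4, 5↦9, 6↦10, 7↦7, 8↦0, 9↦0, 10↦7]  zeros at y ∈ {8, 9}
  x = 8: [0↦5, 1↦1, 2↦4, 3↦3, 4↦9, 5↦0, 6↦9, 7↦3, 8↦4, 9↦1, 10↦5]  zeros at y ∈ {5}
  x = 9: [0↦2, 1↦10, 2↦3, 3↦3, 4↦10, 5↦2, 6↦1, 7↦7, 8↦9, 9↦7, 10↦1]  zeros at y ∈ ∅
  x = 10: [0↦1, 1↦3, 2↦1, 3↦6, 4↦7, 5↦4, 6↦8, 7↦8, 8↦4, 9↦7, 10↦6]  zeros at y ∈ ∅
Collecting zeros: affine points = {(0, 4), (0, 8), (1, 4), (1, 9), (2, 2), (2, 3), (4, 3), (7, 8), (7, 9), (8, 5)}.
Total count |C(F_11)_aff| = 10.


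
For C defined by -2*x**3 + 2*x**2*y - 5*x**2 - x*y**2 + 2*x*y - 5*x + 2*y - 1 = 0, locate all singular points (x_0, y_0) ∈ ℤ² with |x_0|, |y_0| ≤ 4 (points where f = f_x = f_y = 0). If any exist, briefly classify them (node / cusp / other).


Singular points: {(-1, -1)}; classification: node.

Compute partial derivatives:
  f_x = -6*x**2 + 4*x*y - 10*x - y**2 + 2*y - 5.
  f_y = 2*x**2 - 2*x*y + 2*x + 2.
Scan x_0 ∈ {−4, ..., 4}. For each x_0, f_y(x_0, y) is a polynomial in y; find its integer roots y ∈ {−4, ..., 4}, then test f_x and f at those candidates.
  x = -4: f_y(-4, y) = 8*y + 26; no integer root y with |y| ≤ 4.
  x = -3: f_y(-3, y) = 6*y + 14; no integer root y with |y| ≤ 4.
  x = -2: f_y(-2, y) = 4*y + 6; no integer root y with |y| ≤ 4.
  x = -1: f_y(-1, y) = 2*y + 2; vanishes at y ∈ {-1}. (-1, -1): f_x = 0, f = 0 — SINGULAR.
  x = 0: f_y(0, y) = 2; no integer root y with |y| ≤ 4.
  x = 1: f_y(1, y) = 6 - 2*y; vanishes at y ∈ {3}. (1, 3): f_x = -12 ≠ 0.
  x = 2: f_y(2, y) = 14 - 4*y; no integer root y with |y| ≤ 4.
  x = 3: f_y(3, y) = 26 - 6*y; no integer root y with |y| ≤ 4.
  x = 4: f_y(4, y) = 42 - 8*y; no integer root y with |y| ≤ 4.
Only singular point on the grid: (-1, -1).
Classify: substitute x = -1 + u, y = -1 + v and expand: f = -2*u**3 + 2*u**2*v - u**2 - u*v**2 + v**2.
No constant or linear terms (consistent with a singular point). Quadratic part: -u**2 + v**2. Cubic part: -2*u**3 + 2*u**2*v - u*v**2.
The quadratic part v**2 - u**2 = (v − u)(v + u) splits into two distinct linear factors, so there are two distinct tangent lines y − -1 = ±(x − -1) — this is a node (ordinary double point).
Classification: node.


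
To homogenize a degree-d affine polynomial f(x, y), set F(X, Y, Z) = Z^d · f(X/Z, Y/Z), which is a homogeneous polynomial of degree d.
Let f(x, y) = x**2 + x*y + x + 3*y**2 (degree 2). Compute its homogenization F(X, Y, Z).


F(X, Y, Z) = X**2 + X*Y + X*Z + 3*Y**2

deg(f) = 2.
Substitute x = X/Z, y = Y/Z into f, then multiply by Z^2.
  monomial 1·x^2·y^0 ↦ 1·X^2·Y^0·Z^0.
  monomial 1·x^1·y^1 ↦ 1·X^1·Y^1·Z^0.
  monomial 1·x^1·y^0 ↦ 1·X^1·Y^0·Z^1.
  monomial 3·x^0·y^2 ↦ 3·X^0·Y^2·Z^0.
Collecting: F(X, Y, Z) = X**2 + X*Y + X*Z + 3*Y**2.


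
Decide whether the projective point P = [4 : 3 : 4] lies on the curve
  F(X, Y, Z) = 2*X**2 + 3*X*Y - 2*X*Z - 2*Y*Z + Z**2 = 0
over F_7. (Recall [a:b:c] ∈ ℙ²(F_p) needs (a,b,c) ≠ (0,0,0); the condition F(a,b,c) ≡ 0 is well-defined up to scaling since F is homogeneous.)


F(4,3,4) ≡ 0 (mod 7); P is on the curve.

Evaluate F(4, 3, 4) term-by-term (mod 7).
  2*X**2 ↦ 2·16·1·1 = 32
  3*X*Y ↦ 3·4·3·1 = 36
  -2*X*Z ↦ -2·4·1·4 = -32
  -2*Y*Z ↦ -2·1·3·4 = -24
  Z**2 ↦ 1·1·1·16 = 16
Sum: F(4, 3, 4) = (32) + (36) + (-32) + (-24) + (16) = 28.
Reducing mod 7: 28 ≡ 0 (mod 7).
Since F(a, b, c) ≡ 0 (mod 7), P lies on the curve.


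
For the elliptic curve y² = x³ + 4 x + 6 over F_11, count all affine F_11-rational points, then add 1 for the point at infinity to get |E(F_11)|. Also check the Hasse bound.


Affine points = {(1, 0), (2, 0), (3, 1), (3, 10), (4, 3), (4, 8), (6, 2), (6, 9), (7, 5), (7, 6), (8, 0), (9, 1), (9, 10), (10, 1), (10, 10)}; affine count = 15; |E(F_11)| = 16.

Discriminant check: Δ ∝ 4a³ + 27b² = 4·4³ + 27·6² = 4·64 + 27·36 ≡ 7 (mod 11). Nonzero ⇒ E is nonsingular.
For each x ∈ F_11, compute rhs = x³ + 4·x + 6 mod 11, then count y ∈ F_11 with y² ≡ rhs.
  x = 0: rhs = 6, matching y values: none (0 points).
  x = 1: rhs = 0, matching y values: 0 (1 points).
  x = 2: rhs = 0, matching y values: 0 (1 points).
  x = 3: rhs = 1, matching y values: 1, 10 (2 points).
  x = 4: rhs = 9, matching y values: 3, 8 (2 points).
  x = 5: rhs = 8, matching y values: none (0 points).
  x = 6: rhs = 4, matching y values: 2, 9 (2 points).
  x = 7: rhs = 3, matching y values: 5, 6 (2 points).
  x = 8: rhs = 0, matching y values: 0 (1 points).
  x = 9: rhs = 1, matching y values: 1, 10 (2 points).
  x = 10: rhs = 1, matching y values: 1, 10 (2 points).
Total affine count: 15.
Full point count |E(F_11)| = 15 + 1 = 16.
Hasse bound: |16 − (11+1)| = |4| = 4 ≤ 2√11 ≈ 6.6332 ✓.
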